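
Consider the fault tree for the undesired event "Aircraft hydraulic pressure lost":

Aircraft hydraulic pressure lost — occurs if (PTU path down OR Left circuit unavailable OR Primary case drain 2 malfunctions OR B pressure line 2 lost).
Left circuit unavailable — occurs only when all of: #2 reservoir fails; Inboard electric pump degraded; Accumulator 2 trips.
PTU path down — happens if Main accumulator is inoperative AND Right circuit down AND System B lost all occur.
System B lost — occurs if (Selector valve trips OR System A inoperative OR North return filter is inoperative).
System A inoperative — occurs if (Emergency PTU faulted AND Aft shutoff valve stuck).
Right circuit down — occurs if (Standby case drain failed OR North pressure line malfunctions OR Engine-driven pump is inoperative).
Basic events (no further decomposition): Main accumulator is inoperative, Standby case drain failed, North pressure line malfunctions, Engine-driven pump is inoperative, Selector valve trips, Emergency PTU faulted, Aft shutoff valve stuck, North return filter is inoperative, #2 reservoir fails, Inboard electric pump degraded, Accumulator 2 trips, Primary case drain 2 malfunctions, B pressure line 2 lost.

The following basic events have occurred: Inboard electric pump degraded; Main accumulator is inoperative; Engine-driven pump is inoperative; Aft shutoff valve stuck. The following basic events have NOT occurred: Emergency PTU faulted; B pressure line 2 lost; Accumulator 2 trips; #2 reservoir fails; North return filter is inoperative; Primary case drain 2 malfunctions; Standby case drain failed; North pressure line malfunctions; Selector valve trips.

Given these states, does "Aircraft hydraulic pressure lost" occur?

No

Right circuit down [OR]: Standby case drain failed=not, North pressure line malfunctions=not, Engine-driven pump is inoperative=occurs → at least one input occurs → occurs.
System A inoperative [AND]: Emergency PTU faulted=not, Aft shutoff valve stuck=occurs → not all inputs occur → does not occur.
System B lost [OR]: Selector valve trips=not, System A inoperative=not, North return filter is inoperative=not → no input occurs → does not occur.
PTU path down [AND]: Main accumulator is inoperative=occurs, Right circuit down=occurs, System B lost=not → not all inputs occur → does not occur.
Left circuit unavailable [AND]: #2 reservoir fails=not, Inboard electric pump degraded=occurs, Accumulator 2 trips=not → not all inputs occur → does not occur.
Aircraft hydraulic pressure lost [OR]: PTU path down=not, Left circuit unavailable=not, Primary case drain 2 malfunctions=not, B pressure line 2 lost=not → no input occurs → does not occur.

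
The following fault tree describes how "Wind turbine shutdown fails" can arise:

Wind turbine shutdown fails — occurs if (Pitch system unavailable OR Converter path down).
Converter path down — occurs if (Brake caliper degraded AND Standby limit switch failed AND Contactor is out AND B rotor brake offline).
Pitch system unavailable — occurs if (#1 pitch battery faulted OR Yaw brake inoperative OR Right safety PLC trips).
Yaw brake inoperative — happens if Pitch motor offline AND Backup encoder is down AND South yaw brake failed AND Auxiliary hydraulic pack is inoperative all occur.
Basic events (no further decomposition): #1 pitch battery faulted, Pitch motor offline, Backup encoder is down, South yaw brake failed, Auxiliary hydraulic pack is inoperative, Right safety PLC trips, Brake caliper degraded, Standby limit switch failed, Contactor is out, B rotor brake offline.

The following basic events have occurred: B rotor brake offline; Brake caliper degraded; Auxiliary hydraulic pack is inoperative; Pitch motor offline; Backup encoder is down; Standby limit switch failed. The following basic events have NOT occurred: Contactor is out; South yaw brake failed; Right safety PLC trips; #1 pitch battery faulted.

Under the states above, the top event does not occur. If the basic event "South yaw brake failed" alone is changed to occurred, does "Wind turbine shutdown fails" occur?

Yes

Counterfactual: set "South yaw brake failed" to occurred.
Yaw brake inoperative [AND]: Pitch motor offline=occurs, Backup encoder is down=occurs, South yaw brake failed=occurs, Auxiliary hydraulic pack is inoperative=occurs → all inputs occur → occurs.
Pitch system unavailable [OR]: #1 pitch battery faulted=not, Yaw brake inoperative=occurs, Right safety PLC trips=not → at least one input occurs → occurs.
Converter path down [AND]: Brake caliper degraded=occurs, Standby limit switch failed=occurs, Contactor is out=not, B rotor brake offline=occurs → not all inputs occur → does not occur.
Wind turbine shutdown fails [OR]: Pitch system unavailable=occurs, Converter path down=not → at least one input occurs → occurs.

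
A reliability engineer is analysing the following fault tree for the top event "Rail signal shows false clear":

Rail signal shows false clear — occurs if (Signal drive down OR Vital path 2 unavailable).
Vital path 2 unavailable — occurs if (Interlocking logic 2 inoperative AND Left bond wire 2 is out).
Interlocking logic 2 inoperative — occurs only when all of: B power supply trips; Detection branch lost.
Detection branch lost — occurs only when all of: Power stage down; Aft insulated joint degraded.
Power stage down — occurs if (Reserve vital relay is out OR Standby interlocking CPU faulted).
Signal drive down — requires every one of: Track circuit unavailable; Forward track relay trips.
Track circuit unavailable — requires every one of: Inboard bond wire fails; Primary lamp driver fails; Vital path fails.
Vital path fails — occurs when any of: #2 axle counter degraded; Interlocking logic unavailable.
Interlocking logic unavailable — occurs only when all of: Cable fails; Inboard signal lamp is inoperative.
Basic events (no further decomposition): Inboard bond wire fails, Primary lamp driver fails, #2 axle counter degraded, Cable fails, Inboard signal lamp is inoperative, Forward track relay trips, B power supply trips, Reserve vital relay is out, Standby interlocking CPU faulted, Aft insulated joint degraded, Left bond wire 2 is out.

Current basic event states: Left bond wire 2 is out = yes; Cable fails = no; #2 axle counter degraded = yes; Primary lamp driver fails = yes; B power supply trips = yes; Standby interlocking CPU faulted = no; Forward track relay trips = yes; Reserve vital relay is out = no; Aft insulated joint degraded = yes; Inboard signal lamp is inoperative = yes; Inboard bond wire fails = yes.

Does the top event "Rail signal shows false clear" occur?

Yes

Interlocking logic unavailable [AND]: Cable fails=not, Inboard signal lamp is inoperative=occurs → not all inputs occur → does not occur.
Vital path fails [OR]: #2 axle counter degraded=occurs, Interlocking logic unavailable=not → at least one input occurs → occurs.
Track circuit unavailable [AND]: Inboard bond wire fails=occurs, Primary lamp driver fails=occurs, Vital path fails=occurs → all inputs occur → occurs.
Signal drive down [AND]: Track circuit unavailable=occurs, Forward track relay trips=occurs → all inputs occur → occurs.
Power stage down [OR]: Reserve vital relay is out=not, Standby interlocking CPU faulted=not → no input occurs → does not occur.
Detection branch lost [AND]: Power stage down=not, Aft insulated joint degraded=occurs → not all inputs occur → does not occur.
Interlocking logic 2 inoperative [AND]: B power supply trips=occurs, Detection branch lost=not → not all inputs occur → does not occur.
Vital path 2 unavailable [AND]: Interlocking logic 2 inoperative=not, Left bond wire 2 is out=occurs → not all inputs occur → does not occur.
Rail signal shows false clear [OR]: Signal drive down=occurs, Vital path 2 unavailable=not → at least one input occurs → occurs.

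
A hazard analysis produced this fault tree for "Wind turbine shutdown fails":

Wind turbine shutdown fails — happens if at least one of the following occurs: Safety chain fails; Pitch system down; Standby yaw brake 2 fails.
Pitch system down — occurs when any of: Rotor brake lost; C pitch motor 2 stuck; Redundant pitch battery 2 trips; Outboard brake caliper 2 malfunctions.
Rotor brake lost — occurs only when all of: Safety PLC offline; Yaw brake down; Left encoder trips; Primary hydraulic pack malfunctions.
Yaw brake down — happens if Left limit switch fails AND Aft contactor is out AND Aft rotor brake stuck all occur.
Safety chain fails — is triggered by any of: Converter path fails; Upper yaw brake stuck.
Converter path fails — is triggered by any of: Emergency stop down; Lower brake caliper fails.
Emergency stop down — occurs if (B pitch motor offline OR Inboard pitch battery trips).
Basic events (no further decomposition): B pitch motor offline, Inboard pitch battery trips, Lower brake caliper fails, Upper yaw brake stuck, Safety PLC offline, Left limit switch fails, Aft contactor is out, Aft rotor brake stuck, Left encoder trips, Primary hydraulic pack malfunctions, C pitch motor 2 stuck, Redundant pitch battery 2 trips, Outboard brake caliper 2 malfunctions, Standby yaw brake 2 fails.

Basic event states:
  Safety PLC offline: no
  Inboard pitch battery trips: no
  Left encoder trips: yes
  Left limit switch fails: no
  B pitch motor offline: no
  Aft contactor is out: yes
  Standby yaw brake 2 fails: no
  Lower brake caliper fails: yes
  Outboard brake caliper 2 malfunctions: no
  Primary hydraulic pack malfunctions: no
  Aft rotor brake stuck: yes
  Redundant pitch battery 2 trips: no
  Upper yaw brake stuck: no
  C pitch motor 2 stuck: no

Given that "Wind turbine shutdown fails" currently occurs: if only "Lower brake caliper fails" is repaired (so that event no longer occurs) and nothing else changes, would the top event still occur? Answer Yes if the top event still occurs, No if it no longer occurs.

No

Counterfactual: set "Lower brake caliper fails" to not occurred.
Emergency stop down [OR]: B pitch motor offline=not, Inboard pitch battery trips=not → no input occurs → does not occur.
Converter path fails [OR]: Emergency stop down=not, Lower brake caliper fails=not → no input occurs → does not occur.
Safety chain fails [OR]: Converter path fails=not, Upper yaw brake stuck=not → no input occurs → does not occur.
Yaw brake down [AND]: Left limit switch fails=not, Aft contactor is out=occurs, Aft rotor brake stuck=occurs → not all inputs occur → does not occur.
Rotor brake lost [AND]: Safety PLC offline=not, Yaw brake down=not, Left encoder trips=occurs, Primary hydraulic pack malfunctions=not → not all inputs occur → does not occur.
Pitch system down [OR]: Rotor brake lost=not, C pitch motor 2 stuck=not, Redundant pitch battery 2 trips=not, Outboard brake caliper 2 malfunctions=not → no input occurs → does not occur.
Wind turbine shutdown fails [OR]: Safety chain fails=not, Pitch system down=not, Standby yaw brake 2 fails=not → no input occurs → does not occur.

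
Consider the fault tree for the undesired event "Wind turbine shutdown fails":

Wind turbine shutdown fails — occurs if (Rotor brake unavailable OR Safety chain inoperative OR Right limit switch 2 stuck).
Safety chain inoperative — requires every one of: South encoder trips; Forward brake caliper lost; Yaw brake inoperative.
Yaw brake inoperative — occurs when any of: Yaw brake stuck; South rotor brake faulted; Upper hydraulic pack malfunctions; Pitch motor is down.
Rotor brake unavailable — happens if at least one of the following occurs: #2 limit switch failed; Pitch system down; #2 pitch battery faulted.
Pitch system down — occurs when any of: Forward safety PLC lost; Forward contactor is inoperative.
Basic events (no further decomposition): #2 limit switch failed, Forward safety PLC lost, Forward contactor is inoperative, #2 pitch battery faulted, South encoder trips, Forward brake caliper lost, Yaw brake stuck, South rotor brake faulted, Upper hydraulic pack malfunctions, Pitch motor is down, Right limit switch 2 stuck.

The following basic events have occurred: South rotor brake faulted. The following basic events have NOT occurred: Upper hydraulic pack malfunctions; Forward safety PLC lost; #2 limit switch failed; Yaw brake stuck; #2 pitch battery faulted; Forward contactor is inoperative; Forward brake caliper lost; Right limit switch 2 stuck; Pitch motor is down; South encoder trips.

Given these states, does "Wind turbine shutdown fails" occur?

Pitch system down [OR]: Forward safety PLC lost=not, Forward contactor is inoperative=not → no input occurs → does not occur.
Rotor brake unavailable [OR]: #2 limit switch failed=not, Pitch system down=not, #2 pitch battery faulted=not → no input occurs → does not occur.
Yaw brake inoperative [OR]: Yaw brake stuck=not, South rotor brake faulted=occurs, Upper hydraulic pack malfunctions=not, Pitch motor is down=not → at least one input occurs → occurs.
Safety chain inoperative [AND]: South encoder trips=not, Forward brake caliper lost=not, Yaw brake inoperative=occurs → not all inputs occur → does not occur.
Wind turbine shutdown fails [OR]: Rotor brake unavailable=not, Safety chain inoperative=not, Right limit switch 2 stuck=not → no input occurs → does not occur.

No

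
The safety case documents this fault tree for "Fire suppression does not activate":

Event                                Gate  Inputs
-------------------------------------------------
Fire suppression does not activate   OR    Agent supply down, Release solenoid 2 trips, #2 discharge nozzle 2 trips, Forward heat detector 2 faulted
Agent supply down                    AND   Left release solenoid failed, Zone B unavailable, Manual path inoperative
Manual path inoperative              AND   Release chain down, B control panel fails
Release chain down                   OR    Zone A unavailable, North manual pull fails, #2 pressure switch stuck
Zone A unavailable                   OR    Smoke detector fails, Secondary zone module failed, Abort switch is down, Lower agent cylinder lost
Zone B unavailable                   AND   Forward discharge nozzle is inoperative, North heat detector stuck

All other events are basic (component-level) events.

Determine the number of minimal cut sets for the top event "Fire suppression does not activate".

9

Zone B unavailable [AND]: one cut set from each child combined → 1 × 1 = 1 cut set(s).
Zone A unavailable [OR]: union of children's cut sets → 4 cut set(s).
Release chain down [OR]: union of children's cut sets → 6 cut set(s).
Manual path inoperative [AND]: one cut set from each child combined → 6 × 1 = 6 cut set(s).
Agent supply down [AND]: one cut set from each child combined → 1 × 1 × 6 = 6 cut set(s).
Fire suppression does not activate [OR]: union of children's cut sets → 9 cut set(s).
Minimal cut sets: {B control panel fails, Forward discharge nozzle is inoperative, Left release solenoid failed, North heat detector stuck, Smoke detector fails}; {B control panel fails, Forward discharge nozzle is inoperative, Left release solenoid failed, North heat detector stuck, Secondary zone module failed}; {Abort switch is down, B control panel fails, Forward discharge nozzle is inoperative, Left release solenoid failed, North heat detector stuck}; {B control panel fails, Forward discharge nozzle is inoperative, Left release solenoid failed, Lower agent cylinder lost, North heat detector stuck}; {B control panel fails, Forward discharge nozzle is inoperative, Left release solenoid failed, North heat detector stuck, North manual pull fails}; {#2 pressure switch stuck, B control panel fails, Forward discharge nozzle is inoperative, Left release solenoid failed, North heat detector stuck}; {Release solenoid 2 trips}; {#2 discharge nozzle 2 trips}; {Forward heat detector 2 faulted}.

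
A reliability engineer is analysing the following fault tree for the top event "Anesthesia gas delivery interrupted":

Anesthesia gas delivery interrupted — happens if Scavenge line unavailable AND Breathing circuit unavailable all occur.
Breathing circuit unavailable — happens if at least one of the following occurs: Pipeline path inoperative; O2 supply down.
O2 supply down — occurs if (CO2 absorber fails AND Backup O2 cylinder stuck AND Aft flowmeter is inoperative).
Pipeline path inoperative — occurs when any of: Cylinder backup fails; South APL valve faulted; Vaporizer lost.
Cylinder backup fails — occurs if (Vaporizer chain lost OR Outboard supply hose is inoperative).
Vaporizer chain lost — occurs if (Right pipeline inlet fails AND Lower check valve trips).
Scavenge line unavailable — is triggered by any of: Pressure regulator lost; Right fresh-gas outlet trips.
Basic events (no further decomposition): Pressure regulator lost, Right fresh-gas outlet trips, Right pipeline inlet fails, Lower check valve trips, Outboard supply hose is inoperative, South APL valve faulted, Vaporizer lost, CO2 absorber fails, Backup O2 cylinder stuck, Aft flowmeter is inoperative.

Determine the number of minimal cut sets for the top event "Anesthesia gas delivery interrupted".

Scavenge line unavailable [OR]: union of children's cut sets → 2 cut set(s).
Vaporizer chain lost [AND]: one cut set from each child combined → 1 × 1 = 1 cut set(s).
Cylinder backup fails [OR]: union of children's cut sets → 2 cut set(s).
Pipeline path inoperative [OR]: union of children's cut sets → 4 cut set(s).
O2 supply down [AND]: one cut set from each child combined → 1 × 1 × 1 = 1 cut set(s).
Breathing circuit unavailable [OR]: union of children's cut sets → 5 cut set(s).
Anesthesia gas delivery interrupted [AND]: one cut set from each child combined → 2 × 5 = 10 cut set(s).
Minimal cut sets: {Lower check valve trips, Pressure regulator lost, Right pipeline inlet fails}; {Outboard supply hose is inoperative, Pressure regulator lost}; {Pressure regulator lost, South APL valve faulted}; {Pressure regulator lost, Vaporizer lost}; {Aft flowmeter is inoperative, Backup O2 cylinder stuck, CO2 absorber fails, Pressure regulator lost}; {Lower check valve trips, Right fresh-gas outlet trips, Right pipeline inlet fails}; {Outboard supply hose is inoperative, Right fresh-gas outlet trips}; {Right fresh-gas outlet trips, South APL valve faulted}; {Right fresh-gas outlet trips, Vaporizer lost}; {Aft flowmeter is inoperative, Backup O2 cylinder stuck, CO2 absorber fails, Right fresh-gas outlet trips}.

10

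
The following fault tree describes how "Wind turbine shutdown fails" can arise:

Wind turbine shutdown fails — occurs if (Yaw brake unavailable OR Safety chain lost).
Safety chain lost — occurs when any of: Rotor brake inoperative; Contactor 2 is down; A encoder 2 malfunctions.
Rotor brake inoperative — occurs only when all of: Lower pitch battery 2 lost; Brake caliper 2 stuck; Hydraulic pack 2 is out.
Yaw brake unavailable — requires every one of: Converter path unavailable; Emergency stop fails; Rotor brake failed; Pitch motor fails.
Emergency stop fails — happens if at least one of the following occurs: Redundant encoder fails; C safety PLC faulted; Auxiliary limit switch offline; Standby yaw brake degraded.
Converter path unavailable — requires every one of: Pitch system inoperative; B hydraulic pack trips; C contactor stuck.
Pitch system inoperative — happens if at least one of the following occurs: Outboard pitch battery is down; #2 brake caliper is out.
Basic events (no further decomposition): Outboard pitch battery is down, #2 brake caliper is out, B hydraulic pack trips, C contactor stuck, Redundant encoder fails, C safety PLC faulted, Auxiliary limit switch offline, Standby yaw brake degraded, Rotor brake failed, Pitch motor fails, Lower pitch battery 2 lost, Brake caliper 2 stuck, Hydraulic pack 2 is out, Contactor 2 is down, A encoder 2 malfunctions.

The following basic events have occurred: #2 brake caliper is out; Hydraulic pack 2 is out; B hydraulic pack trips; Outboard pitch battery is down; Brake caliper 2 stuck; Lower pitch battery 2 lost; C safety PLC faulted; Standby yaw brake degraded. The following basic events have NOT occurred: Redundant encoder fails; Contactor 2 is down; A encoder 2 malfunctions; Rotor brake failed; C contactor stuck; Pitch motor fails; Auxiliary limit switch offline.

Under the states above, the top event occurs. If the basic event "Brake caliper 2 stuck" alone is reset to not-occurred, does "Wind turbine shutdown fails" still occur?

No

Counterfactual: set "Brake caliper 2 stuck" to not occurred.
Pitch system inoperative [OR]: Outboard pitch battery is down=occurs, #2 brake caliper is out=occurs → at least one input occurs → occurs.
Converter path unavailable [AND]: Pitch system inoperative=occurs, B hydraulic pack trips=occurs, C contactor stuck=not → not all inputs occur → does not occur.
Emergency stop fails [OR]: Redundant encoder fails=not, C safety PLC faulted=occurs, Auxiliary limit switch offline=not, Standby yaw brake degraded=occurs → at least one input occurs → occurs.
Yaw brake unavailable [AND]: Converter path unavailable=not, Emergency stop fails=occurs, Rotor brake failed=not, Pitch motor fails=not → not all inputs occur → does not occur.
Rotor brake inoperative [AND]: Lower pitch battery 2 lost=occurs, Brake caliper 2 stuck=not, Hydraulic pack 2 is out=occurs → not all inputs occur → does not occur.
Safety chain lost [OR]: Rotor brake inoperative=not, Contactor 2 is down=not, A encoder 2 malfunctions=not → no input occurs → does not occur.
Wind turbine shutdown fails [OR]: Yaw brake unavailable=not, Safety chain lost=not → no input occurs → does not occur.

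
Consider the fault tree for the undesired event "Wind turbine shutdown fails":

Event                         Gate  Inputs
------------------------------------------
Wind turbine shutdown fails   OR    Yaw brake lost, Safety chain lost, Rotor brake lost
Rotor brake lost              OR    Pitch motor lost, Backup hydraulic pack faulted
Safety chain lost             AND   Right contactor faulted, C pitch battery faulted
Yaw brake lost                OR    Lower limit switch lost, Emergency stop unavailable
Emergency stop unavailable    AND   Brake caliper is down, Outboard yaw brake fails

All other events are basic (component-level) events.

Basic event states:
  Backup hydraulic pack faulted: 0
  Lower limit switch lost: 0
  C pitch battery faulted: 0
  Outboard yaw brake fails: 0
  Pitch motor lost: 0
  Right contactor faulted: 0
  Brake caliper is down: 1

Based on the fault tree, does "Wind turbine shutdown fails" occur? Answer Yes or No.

Emergency stop unavailable [AND]: Brake caliper is down=occurs, Outboard yaw brake fails=not → not all inputs occur → does not occur.
Yaw brake lost [OR]: Lower limit switch lost=not, Emergency stop unavailable=not → no input occurs → does not occur.
Safety chain lost [AND]: Right contactor faulted=not, C pitch battery faulted=not → not all inputs occur → does not occur.
Rotor brake lost [OR]: Pitch motor lost=not, Backup hydraulic pack faulted=not → no input occurs → does not occur.
Wind turbine shutdown fails [OR]: Yaw brake lost=not, Safety chain lost=not, Rotor brake lost=not → no input occurs → does not occur.

No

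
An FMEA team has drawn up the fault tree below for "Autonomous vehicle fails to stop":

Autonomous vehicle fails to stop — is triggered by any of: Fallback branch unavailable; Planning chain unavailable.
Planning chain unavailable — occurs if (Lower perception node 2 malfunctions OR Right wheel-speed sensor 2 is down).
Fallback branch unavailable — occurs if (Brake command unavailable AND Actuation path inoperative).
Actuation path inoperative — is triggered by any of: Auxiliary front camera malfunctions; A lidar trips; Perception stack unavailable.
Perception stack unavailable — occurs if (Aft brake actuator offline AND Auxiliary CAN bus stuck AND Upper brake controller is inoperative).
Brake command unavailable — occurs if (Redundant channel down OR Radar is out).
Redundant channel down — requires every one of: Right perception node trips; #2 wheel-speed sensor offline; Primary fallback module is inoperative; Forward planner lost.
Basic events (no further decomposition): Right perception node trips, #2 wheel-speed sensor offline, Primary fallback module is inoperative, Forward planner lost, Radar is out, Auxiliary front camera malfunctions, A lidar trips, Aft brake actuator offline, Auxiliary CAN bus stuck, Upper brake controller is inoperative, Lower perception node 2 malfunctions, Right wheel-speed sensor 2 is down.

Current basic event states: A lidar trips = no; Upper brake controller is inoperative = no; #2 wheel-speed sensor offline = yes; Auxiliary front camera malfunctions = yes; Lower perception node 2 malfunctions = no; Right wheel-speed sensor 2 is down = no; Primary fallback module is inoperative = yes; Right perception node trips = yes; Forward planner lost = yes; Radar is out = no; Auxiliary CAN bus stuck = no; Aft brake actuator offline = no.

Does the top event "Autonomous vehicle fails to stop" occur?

Yes

Redundant channel down [AND]: Right perception node trips=occurs, #2 wheel-speed sensor offline=occurs, Primary fallback module is inoperative=occurs, Forward planner lost=occurs → all inputs occur → occurs.
Brake command unavailable [OR]: Redundant channel down=occurs, Radar is out=not → at least one input occurs → occurs.
Perception stack unavailable [AND]: Aft brake actuator offline=not, Auxiliary CAN bus stuck=not, Upper brake controller is inoperative=not → not all inputs occur → does not occur.
Actuation path inoperative [OR]: Auxiliary front camera malfunctions=occurs, A lidar trips=not, Perception stack unavailable=not → at least one input occurs → occurs.
Fallback branch unavailable [AND]: Brake command unavailable=occurs, Actuation path inoperative=occurs → all inputs occur → occurs.
Planning chain unavailable [OR]: Lower perception node 2 malfunctions=not, Right wheel-speed sensor 2 is down=not → no input occurs → does not occur.
Autonomous vehicle fails to stop [OR]: Fallback branch unavailable=occurs, Planning chain unavailable=not → at least one input occurs → occurs.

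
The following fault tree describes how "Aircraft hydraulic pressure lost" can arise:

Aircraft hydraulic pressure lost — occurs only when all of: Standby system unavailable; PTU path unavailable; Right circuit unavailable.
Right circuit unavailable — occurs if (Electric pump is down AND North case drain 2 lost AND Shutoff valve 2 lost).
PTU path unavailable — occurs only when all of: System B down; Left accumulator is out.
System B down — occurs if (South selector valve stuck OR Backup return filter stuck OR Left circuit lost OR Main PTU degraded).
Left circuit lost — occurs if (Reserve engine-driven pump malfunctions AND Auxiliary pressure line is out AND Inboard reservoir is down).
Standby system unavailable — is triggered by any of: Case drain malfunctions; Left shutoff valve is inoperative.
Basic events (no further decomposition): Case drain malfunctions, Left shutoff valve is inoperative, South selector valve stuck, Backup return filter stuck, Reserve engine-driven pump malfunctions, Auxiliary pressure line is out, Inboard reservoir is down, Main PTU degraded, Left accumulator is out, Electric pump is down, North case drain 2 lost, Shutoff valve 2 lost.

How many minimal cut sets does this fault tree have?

8

Standby system unavailable [OR]: union of children's cut sets → 2 cut set(s).
Left circuit lost [AND]: one cut set from each child combined → 1 × 1 × 1 = 1 cut set(s).
System B down [OR]: union of children's cut sets → 4 cut set(s).
PTU path unavailable [AND]: one cut set from each child combined → 4 × 1 = 4 cut set(s).
Right circuit unavailable [AND]: one cut set from each child combined → 1 × 1 × 1 = 1 cut set(s).
Aircraft hydraulic pressure lost [AND]: one cut set from each child combined → 2 × 4 × 1 = 8 cut set(s).
Minimal cut sets: {Case drain malfunctions, Electric pump is down, Left accumulator is out, North case drain 2 lost, Shutoff valve 2 lost, South selector valve stuck}; {Backup return filter stuck, Case drain malfunctions, Electric pump is down, Left accumulator is out, North case drain 2 lost, Shutoff valve 2 lost}; {Auxiliary pressure line is out, Case drain malfunctions, Electric pump is down, Inboard reservoir is down, Left accumulator is out, North case drain 2 lost, Reserve engine-driven pump malfunctions, Shutoff valve 2 lost}; {Case drain malfunctions, Electric pump is down, Left accumulator is out, Main PTU degraded, North case drain 2 lost, Shutoff valve 2 lost}; {Electric pump is down, Left accumulator is out, Left shutoff valve is inoperative, North case drain 2 lost, Shutoff valve 2 lost, South selector valve stuck}; {Backup return filter stuck, Electric pump is down, Left accumulator is out, Left shutoff valve is inoperative, North case drain 2 lost, Shutoff valve 2 lost}; {Auxiliary pressure line is out, Electric pump is down, Inboard reservoir is down, Left accumulator is out, Left shutoff valve is inoperative, North case drain 2 lost, Reserve engine-driven pump malfunctions, Shutoff valve 2 lost}; {Electric pump is down, Left accumulator is out, Left shutoff valve is inoperative, Main PTU degraded, North case drain 2 lost, Shutoff valve 2 lost}.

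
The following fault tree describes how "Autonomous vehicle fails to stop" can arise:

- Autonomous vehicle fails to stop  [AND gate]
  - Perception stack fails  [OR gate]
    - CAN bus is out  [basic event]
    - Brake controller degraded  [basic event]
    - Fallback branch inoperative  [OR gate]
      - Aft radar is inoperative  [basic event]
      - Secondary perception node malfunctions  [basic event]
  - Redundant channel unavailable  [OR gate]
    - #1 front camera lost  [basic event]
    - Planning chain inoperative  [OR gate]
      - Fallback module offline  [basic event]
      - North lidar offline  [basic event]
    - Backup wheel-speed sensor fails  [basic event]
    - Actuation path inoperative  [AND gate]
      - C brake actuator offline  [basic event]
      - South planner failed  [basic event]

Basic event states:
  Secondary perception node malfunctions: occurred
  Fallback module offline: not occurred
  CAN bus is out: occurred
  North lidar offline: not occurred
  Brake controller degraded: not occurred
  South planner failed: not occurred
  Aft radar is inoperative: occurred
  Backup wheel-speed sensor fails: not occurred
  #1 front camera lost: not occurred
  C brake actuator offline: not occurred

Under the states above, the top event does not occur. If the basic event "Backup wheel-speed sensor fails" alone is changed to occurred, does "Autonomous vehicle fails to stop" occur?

Counterfactual: set "Backup wheel-speed sensor fails" to occurred.
Fallback branch inoperative [OR]: Aft radar is inoperative=occurs, Secondary perception node malfunctions=occurs → at least one input occurs → occurs.
Perception stack fails [OR]: CAN bus is out=occurs, Brake controller degraded=not, Fallback branch inoperative=occurs → at least one input occurs → occurs.
Planning chain inoperative [OR]: Fallback module offline=not, North lidar offline=not → no input occurs → does not occur.
Actuation path inoperative [AND]: C brake actuator offline=not, South planner failed=not → not all inputs occur → does not occur.
Redundant channel unavailable [OR]: #1 front camera lost=not, Planning chain inoperative=not, Backup wheel-speed sensor fails=occurs, Actuation path inoperative=not → at least one input occurs → occurs.
Autonomous vehicle fails to stop [AND]: Perception stack fails=occurs, Redundant channel unavailable=occurs → all inputs occur → occurs.

Yes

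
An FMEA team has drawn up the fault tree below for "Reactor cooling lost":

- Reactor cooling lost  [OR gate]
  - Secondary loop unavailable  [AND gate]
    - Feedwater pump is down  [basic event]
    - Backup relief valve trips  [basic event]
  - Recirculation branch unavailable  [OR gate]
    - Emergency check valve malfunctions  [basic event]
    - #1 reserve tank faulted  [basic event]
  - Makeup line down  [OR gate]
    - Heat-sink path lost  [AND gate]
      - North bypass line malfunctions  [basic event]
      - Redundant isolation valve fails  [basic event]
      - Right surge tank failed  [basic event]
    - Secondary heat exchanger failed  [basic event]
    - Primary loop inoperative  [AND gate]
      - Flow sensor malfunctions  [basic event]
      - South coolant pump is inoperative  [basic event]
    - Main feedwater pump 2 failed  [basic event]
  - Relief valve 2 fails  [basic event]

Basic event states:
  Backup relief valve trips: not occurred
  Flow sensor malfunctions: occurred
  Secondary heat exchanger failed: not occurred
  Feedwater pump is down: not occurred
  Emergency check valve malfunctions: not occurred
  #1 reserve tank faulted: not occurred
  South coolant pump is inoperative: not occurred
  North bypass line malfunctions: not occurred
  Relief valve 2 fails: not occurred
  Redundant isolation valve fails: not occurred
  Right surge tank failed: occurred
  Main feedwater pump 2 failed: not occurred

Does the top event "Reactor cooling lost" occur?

Secondary loop unavailable [AND]: Feedwater pump is down=not, Backup relief valve trips=not → not all inputs occur → does not occur.
Recirculation branch unavailable [OR]: Emergency check valve malfunctions=not, #1 reserve tank faulted=not → no input occurs → does not occur.
Heat-sink path lost [AND]: North bypass line malfunctions=not, Redundant isolation valve fails=not, Right surge tank failed=occurs → not all inputs occur → does not occur.
Primary loop inoperative [AND]: Flow sensor malfunctions=occurs, South coolant pump is inoperative=not → not all inputs occur → does not occur.
Makeup line down [OR]: Heat-sink path lost=not, Secondary heat exchanger failed=not, Primary loop inoperative=not, Main feedwater pump 2 failed=not → no input occurs → does not occur.
Reactor cooling lost [OR]: Secondary loop unavailable=not, Recirculation branch unavailable=not, Makeup line down=not, Relief valve 2 fails=not → no input occurs → does not occur.

No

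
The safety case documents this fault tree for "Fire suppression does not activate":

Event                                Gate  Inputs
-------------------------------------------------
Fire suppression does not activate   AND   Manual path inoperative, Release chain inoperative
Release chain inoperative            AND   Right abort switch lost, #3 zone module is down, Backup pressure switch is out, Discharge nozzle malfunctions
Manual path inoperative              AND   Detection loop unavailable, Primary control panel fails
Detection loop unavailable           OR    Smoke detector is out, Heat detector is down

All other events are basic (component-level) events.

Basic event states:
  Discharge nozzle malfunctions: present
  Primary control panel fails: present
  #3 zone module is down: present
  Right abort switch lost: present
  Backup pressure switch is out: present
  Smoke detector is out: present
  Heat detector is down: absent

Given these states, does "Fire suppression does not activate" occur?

Detection loop unavailable [OR]: Smoke detector is out=occurs, Heat detector is down=not → at least one input occurs → occurs.
Manual path inoperative [AND]: Detection loop unavailable=occurs, Primary control panel fails=occurs → all inputs occur → occurs.
Release chain inoperative [AND]: Right abort switch lost=occurs, #3 zone module is down=occurs, Backup pressure switch is out=occurs, Discharge nozzle malfunctions=occurs → all inputs occur → occurs.
Fire suppression does not activate [AND]: Manual path inoperative=occurs, Release chain inoperative=occurs → all inputs occur → occurs.

Yes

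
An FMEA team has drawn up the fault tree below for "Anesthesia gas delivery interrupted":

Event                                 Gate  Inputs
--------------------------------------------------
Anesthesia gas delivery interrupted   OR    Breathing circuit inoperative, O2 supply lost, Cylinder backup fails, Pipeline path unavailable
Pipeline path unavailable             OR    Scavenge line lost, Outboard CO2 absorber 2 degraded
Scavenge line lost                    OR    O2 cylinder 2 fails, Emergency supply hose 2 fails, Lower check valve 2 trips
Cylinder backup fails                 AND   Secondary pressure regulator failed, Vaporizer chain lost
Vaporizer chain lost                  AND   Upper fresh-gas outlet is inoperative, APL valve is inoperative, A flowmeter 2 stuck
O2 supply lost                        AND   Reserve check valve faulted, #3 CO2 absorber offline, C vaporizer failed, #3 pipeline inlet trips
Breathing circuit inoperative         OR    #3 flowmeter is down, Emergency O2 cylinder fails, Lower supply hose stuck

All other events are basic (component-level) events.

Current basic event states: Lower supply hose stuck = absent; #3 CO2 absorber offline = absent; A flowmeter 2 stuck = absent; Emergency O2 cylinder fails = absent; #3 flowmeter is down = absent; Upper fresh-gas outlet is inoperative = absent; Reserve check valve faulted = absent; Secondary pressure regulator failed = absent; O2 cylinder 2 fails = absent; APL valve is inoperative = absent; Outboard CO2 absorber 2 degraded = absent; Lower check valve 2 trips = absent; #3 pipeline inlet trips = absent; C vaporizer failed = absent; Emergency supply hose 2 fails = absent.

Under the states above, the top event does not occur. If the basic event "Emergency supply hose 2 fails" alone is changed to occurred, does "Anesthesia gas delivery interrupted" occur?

Yes

Counterfactual: set "Emergency supply hose 2 fails" to occurred.
Breathing circuit inoperative [OR]: #3 flowmeter is down=not, Emergency O2 cylinder fails=not, Lower supply hose stuck=not → no input occurs → does not occur.
O2 supply lost [AND]: Reserve check valve faulted=not, #3 CO2 absorber offline=not, C vaporizer failed=not, #3 pipeline inlet trips=not → not all inputs occur → does not occur.
Vaporizer chain lost [AND]: Upper fresh-gas outlet is inoperative=not, APL valve is inoperative=not, A flowmeter 2 stuck=not → not all inputs occur → does not occur.
Cylinder backup fails [AND]: Secondary pressure regulator failed=not, Vaporizer chain lost=not → not all inputs occur → does not occur.
Scavenge line lost [OR]: O2 cylinder 2 fails=not, Emergency supply hose 2 fails=occurs, Lower check valve 2 trips=not → at least one input occurs → occurs.
Pipeline path unavailable [OR]: Scavenge line lost=occurs, Outboard CO2 absorber 2 degraded=not → at least one input occurs → occurs.
Anesthesia gas delivery interrupted [OR]: Breathing circuit inoperative=not, O2 supply lost=not, Cylinder backup fails=not, Pipeline path unavailable=occurs → at least one input occurs → occurs.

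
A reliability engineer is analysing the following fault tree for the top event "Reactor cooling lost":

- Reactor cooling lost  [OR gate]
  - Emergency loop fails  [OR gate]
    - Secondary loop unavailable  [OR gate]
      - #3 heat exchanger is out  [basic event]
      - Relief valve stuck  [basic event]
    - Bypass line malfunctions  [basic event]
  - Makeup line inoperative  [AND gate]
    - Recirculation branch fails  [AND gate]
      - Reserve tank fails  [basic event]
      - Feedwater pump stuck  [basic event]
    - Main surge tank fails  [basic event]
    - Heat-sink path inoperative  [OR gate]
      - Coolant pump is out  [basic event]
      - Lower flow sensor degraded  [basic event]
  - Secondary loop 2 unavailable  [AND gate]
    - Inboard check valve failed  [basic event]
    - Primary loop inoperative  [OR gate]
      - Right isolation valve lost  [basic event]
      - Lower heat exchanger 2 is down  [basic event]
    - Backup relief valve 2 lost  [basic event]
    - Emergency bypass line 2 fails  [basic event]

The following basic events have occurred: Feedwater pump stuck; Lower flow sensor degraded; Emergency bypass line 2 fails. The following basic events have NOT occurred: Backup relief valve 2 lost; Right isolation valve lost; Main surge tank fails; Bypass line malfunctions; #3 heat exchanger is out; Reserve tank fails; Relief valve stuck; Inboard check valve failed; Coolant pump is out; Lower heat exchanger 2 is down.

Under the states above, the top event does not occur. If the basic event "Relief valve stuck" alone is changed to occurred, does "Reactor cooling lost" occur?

Counterfactual: set "Relief valve stuck" to occurred.
Secondary loop unavailable [OR]: #3 heat exchanger is out=not, Relief valve stuck=occurs → at least one input occurs → occurs.
Emergency loop fails [OR]: Secondary loop unavailable=occurs, Bypass line malfunctions=not → at least one input occurs → occurs.
Recirculation branch fails [AND]: Reserve tank fails=not, Feedwater pump stuck=occurs → not all inputs occur → does not occur.
Heat-sink path inoperative [OR]: Coolant pump is out=not, Lower flow sensor degraded=occurs → at least one input occurs → occurs.
Makeup line inoperative [AND]: Recirculation branch fails=not, Main surge tank fails=not, Heat-sink path inoperative=occurs → not all inputs occur → does not occur.
Primary loop inoperative [OR]: Right isolation valve lost=not, Lower heat exchanger 2 is down=not → no input occurs → does not occur.
Secondary loop 2 unavailable [AND]: Inboard check valve failed=not, Primary loop inoperative=not, Backup relief valve 2 lost=not, Emergency bypass line 2 fails=occurs → not all inputs occur → does not occur.
Reactor cooling lost [OR]: Emergency loop fails=occurs, Makeup line inoperative=not, Secondary loop 2 unavailable=not → at least one input occurs → occurs.

Yes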